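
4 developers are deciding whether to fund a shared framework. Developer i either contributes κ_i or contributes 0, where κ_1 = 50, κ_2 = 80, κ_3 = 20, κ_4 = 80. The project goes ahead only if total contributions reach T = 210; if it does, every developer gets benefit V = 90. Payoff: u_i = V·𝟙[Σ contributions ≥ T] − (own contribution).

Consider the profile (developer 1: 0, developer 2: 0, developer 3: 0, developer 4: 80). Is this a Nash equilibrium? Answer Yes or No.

No

Total = 80 < 210: not provided.
Developer 1 (pledges 0, payoff 0): pledging 50 → total 130, payoff -50. No gain.
Developer 2 (pledges 0, payoff 0): pledging 80 → total 160, payoff -80. No gain.
Developer 3 (pledges 0, payoff 0): pledging 20 → total 100, payoff -20. No gain.
Developer 4 (pledges 80, payoff -80): dropping to 0 → total 0, payoff 0. Profitable deviation.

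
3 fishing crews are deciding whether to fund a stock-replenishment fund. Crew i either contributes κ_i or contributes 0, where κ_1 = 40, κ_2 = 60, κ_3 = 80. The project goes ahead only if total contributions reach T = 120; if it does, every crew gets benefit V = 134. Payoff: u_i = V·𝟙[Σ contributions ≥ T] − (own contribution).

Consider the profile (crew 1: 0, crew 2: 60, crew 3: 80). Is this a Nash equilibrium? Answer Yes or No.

Yes

Total = 140 ≥ 120: provided.
Crew 1 (pledges 0, payoff 134): pledging 40 → total 180, payoff 94. No gain.
Crew 2 (pledges 60, payoff 74): dropping to 0 → total 80, payoff 0. No gain.
Crew 3 (pledges 80, payoff 54): dropping to 0 → total 60, payoff 0. No gain.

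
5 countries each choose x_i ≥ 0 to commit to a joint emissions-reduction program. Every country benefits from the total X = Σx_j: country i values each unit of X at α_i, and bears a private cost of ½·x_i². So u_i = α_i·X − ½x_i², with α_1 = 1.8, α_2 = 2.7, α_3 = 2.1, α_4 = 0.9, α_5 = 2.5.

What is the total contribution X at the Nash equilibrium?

10

Country i's FOC: ∂u_i/∂x_i = α_i − x_i = 0, so x_i* = α_i.
NE contributions = (1.8, 2.7, 2.1, 0.9, 2.5); X = 10.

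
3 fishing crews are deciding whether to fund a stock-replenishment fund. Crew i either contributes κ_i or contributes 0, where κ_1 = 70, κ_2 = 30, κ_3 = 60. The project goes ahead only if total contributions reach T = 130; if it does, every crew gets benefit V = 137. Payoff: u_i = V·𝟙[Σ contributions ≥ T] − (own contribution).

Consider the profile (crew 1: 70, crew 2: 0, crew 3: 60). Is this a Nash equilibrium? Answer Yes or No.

Total = 130 ≥ 130: provided.
Crew 1 (pledges 70, payoff 67): dropping to 0 → total 60, payoff 0. No gain.
Crew 2 (pledges 0, payoff 137): pledging 30 → total 160, payoff 107. No gain.
Crew 3 (pledges 60, payoff 77): dropping to 0 → total 70, payoff 0. No gain.

Yes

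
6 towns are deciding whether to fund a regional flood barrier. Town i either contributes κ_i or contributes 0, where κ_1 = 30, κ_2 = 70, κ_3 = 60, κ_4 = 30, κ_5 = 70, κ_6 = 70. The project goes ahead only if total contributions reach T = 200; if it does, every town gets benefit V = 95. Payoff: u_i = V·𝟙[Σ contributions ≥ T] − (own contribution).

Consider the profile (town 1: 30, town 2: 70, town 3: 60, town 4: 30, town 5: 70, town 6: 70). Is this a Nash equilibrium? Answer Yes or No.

No

Total = 330 ≥ 200: provided.
Town 1 (pledges 30, payoff 65): dropping to 0 → total 300, payoff 95. Profitable deviation.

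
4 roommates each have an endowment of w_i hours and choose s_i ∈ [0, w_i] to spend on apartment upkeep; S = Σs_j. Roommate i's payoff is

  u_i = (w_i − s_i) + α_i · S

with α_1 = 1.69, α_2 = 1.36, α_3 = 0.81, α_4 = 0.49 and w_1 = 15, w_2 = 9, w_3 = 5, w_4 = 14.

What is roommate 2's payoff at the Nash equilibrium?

∂u_i/∂s_i = α_i − 1, so roommate i contributes w_i if α_i > 1, else 0.
α_i > 1 for i ∈ {1, 2}; NE contributions (15, 9, 0, 0), S = 24.
u_2 = (9 − 9) + 1.36·24 = 32.64.

32.64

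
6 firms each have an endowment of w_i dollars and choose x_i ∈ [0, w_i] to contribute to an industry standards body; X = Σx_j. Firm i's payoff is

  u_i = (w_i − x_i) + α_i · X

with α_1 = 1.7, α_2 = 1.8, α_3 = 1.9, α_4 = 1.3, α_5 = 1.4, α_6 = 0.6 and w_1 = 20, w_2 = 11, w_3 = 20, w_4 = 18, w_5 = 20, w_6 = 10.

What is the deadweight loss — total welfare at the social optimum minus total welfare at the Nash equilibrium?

77

∂u_i/∂x_i = α_i − 1, so firm i contributes w_i if α_i > 1, else 0.
α_i > 1 for i ∈ {1, 2, 3, 4, 5}; NE contributions (20, 11, 20, 18, 20, 0), X = 89.
W^NE = Σw_i − X^NE + (Σα_i)·X^NE = 99 + 7.7·89 = 784.3.
Planner: ∂(Σu_j)/∂x_i = Σα_j − 1 = 7.7 > 0, so everyone contributes w_i; X^SO = 99, W^SO = 99 + 7.7·99 = 861.3.
Deadweight loss = 77.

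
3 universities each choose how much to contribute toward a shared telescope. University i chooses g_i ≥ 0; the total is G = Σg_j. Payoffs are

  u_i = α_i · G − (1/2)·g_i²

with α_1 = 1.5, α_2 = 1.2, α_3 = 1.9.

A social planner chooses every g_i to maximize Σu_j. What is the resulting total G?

Planner FOC: ∂(Σu_j)/∂g_i = (Σα_j) − g_i = 0, so g_i^SO = Σα_j = 4.6 for every i; G^SO = 13.8.

13.8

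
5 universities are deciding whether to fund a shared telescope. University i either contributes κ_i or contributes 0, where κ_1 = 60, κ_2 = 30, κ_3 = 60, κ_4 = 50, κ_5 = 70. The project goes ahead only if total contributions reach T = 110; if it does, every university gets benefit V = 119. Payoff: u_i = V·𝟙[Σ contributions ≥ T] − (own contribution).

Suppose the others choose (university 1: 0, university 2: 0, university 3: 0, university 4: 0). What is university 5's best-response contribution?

0

Others' total = 0. Even contributing 70 gives 70 < 110: no benefit either way.
Best response: 0.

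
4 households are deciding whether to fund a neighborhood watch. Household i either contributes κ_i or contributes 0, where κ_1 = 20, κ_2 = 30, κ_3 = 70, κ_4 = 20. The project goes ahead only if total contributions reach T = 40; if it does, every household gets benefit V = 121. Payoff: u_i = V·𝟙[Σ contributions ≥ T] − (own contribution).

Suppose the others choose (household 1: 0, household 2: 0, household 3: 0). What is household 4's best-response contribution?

Others' total = 0. Even contributing 20 gives 20 < 40: no benefit either way.
Best response: 0.

0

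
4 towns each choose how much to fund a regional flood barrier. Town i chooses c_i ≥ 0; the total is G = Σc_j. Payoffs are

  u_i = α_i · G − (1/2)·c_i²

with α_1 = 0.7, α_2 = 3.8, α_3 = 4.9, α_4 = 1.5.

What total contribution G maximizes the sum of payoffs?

43.6

Planner FOC: ∂(Σu_j)/∂c_i = (Σα_j) − c_i = 0, so c_i^SO = Σα_j = 10.9 for every i; G^SO = 43.6.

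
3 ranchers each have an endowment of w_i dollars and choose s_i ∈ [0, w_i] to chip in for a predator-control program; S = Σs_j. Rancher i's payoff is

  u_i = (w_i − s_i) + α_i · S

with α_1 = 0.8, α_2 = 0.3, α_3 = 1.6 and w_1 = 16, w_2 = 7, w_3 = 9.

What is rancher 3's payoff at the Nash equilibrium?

14.4

∂u_i/∂s_i = α_i − 1, so rancher i contributes w_i if α_i > 1, else 0.
α_i > 1 for i ∈ {3}; NE contributions (0, 0, 9), S = 9.
u_3 = (9 − 9) + 1.6·9 = 14.4.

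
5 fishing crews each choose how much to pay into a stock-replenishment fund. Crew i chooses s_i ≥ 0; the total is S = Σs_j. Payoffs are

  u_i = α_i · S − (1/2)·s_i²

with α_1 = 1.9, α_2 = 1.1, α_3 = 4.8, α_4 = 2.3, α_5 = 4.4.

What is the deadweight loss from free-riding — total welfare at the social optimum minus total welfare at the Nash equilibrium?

Crew i's FOC: ∂u_i/∂s_i = α_i − s_i = 0, so s_i* = α_i.
NE contributions = (1.9, 1.1, 4.8, 2.3, 4.4); S = 14.5.
W^NE = (Σα)·S − ½Σα_i² = 14.5² − ½·52.51 = 183.995.
Planner sets s_i = Σα_j = 14.5 for every i, so S^SO = 5·14.5 = 72.5.
W^SO = (Σα)·S^SO − ½·5·(Σα)² = (5/2)·14.5² = 525.625.
Deadweight loss = W^SO − W^NE = 341.63.

341.63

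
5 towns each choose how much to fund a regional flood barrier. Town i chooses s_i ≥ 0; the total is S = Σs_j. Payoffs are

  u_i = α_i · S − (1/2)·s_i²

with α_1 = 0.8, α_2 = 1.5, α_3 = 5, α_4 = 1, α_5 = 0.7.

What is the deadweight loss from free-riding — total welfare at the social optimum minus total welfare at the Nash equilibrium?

136.19

Town i's FOC: ∂u_i/∂s_i = α_i − s_i = 0, so s_i* = α_i.
NE contributions = (0.8, 1.5, 5, 1, 0.7); S = 9.
W^NE = (Σα)·S − ½Σα_i² = 9² − ½·29.38 = 66.31.
Planner sets s_i = Σα_j = 9 for every i, so S^SO = 5·9 = 45.
W^SO = (Σα)·S^SO − ½·5·(Σα)² = (5/2)·9² = 202.5.
Deadweight loss = W^SO − W^NE = 136.19.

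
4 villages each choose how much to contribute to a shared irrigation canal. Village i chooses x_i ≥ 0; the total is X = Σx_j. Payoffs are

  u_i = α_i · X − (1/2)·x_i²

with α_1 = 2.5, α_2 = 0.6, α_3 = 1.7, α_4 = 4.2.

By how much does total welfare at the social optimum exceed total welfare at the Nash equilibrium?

94.57

Village i's FOC: ∂u_i/∂x_i = α_i − x_i = 0, so x_i* = α_i.
NE contributions = (2.5, 0.6, 1.7, 4.2); X = 9.
W^NE = (Σα)·X − ½Σα_i² = 9² − ½·27.14 = 67.43.
Planner sets x_i = Σα_j = 9 for every i, so X^SO = 4·9 = 36.
W^SO = (Σα)·X^SO − ½·4·(Σα)² = (4/2)·9² = 162.
Deadweight loss = W^SO − W^NE = 94.57.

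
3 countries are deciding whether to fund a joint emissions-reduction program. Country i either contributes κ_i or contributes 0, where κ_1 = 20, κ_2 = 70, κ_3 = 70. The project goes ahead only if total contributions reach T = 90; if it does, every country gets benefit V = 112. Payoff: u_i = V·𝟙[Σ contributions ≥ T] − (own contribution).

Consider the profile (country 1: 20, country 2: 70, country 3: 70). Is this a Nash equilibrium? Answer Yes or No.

No

Total = 160 ≥ 90: provided.
Country 1 (pledges 20, payoff 92): dropping to 0 → total 140, payoff 112. Profitable deviation.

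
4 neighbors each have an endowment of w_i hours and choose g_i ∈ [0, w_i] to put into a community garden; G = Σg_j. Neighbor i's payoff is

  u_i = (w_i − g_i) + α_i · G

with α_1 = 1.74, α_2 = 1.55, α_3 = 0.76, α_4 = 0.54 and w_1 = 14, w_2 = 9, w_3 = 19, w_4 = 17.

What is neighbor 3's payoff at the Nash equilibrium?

36.48

∂u_i/∂g_i = α_i − 1, so neighbor i contributes w_i if α_i > 1, else 0.
α_i > 1 for i ∈ {1, 2}; NE contributions (14, 9, 0, 0), G = 23.
u_3 = (19 − 0) + 0.76·23 = 36.48.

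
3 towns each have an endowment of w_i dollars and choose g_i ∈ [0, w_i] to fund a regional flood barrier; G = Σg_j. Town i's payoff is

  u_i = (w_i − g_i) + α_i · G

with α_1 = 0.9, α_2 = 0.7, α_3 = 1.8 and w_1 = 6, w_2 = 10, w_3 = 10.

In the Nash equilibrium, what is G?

10

∂u_i/∂g_i = α_i − 1, so town i contributes w_i if α_i > 1, else 0.
α_i > 1 for i ∈ {3}; NE contributions (0, 0, 10), G = 10.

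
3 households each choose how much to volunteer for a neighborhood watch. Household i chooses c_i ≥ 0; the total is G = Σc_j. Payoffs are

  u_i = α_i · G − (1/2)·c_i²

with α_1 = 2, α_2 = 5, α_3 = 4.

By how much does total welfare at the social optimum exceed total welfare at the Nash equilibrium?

83

Household i's FOC: ∂u_i/∂c_i = α_i − c_i = 0, so c_i* = α_i.
NE contributions = (2, 5, 4); G = 11.
W^NE = (Σα)·G − ½Σα_i² = 11² − ½·45 = 98.5.
Planner sets c_i = Σα_j = 11 for every i, so G^SO = 3·11 = 33.
W^SO = (Σα)·G^SO − ½·3·(Σα)² = (3/2)·11² = 181.5.
Deadweight loss = W^SO − W^NE = 83.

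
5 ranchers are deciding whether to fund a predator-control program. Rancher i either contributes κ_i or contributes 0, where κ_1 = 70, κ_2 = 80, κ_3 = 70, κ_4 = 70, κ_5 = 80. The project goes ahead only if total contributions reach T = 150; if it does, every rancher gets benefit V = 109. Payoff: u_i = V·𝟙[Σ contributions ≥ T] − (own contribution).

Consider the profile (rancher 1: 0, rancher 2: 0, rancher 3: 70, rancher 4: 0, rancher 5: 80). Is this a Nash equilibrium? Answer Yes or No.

Yes

Total = 150 ≥ 150: provided.
Rancher 1 (pledges 0, payoff 109): pledging 70 → total 220, payoff 39. No gain.
Rancher 2 (pledges 0, payoff 109): pledging 80 → total 230, payoff 29. No gain.
Rancher 3 (pledges 70, payoff 39): dropping to 0 → total 80, payoff 0. No gain.
Rancher 4 (pledges 0, payoff 109): pledging 70 → total 220, payoff 39. No gain.
Rancher 5 (pledges 80, payoff 29): dropping to 0 → total 70, payoff 0. No gain.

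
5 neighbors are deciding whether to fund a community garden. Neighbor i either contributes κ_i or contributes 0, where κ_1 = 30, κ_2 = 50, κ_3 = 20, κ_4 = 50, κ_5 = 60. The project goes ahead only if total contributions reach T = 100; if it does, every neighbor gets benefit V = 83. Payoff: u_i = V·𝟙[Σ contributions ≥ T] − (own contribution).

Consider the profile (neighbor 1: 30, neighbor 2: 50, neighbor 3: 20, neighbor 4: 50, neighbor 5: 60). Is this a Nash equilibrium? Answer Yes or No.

Total = 210 ≥ 100: provided.
Neighbor 1 (pledges 30, payoff 53): dropping to 0 → total 180, payoff 83. Profitable deviation.

No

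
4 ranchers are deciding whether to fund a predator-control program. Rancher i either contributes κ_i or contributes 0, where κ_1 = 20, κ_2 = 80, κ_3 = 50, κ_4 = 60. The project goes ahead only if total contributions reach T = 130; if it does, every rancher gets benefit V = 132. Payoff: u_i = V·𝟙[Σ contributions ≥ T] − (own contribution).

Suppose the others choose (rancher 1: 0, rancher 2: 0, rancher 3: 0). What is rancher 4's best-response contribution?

0

Others' total = 0. Even contributing 60 gives 60 < 130: no benefit either way.
Best response: 0.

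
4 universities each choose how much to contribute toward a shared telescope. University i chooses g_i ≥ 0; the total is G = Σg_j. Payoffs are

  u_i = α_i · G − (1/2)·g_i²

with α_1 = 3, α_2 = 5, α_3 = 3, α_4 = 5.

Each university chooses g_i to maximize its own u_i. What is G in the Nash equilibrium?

16

University i's FOC: ∂u_i/∂g_i = α_i − g_i = 0, so g_i* = α_i.
NE contributions = (3, 5, 3, 5); G = 16.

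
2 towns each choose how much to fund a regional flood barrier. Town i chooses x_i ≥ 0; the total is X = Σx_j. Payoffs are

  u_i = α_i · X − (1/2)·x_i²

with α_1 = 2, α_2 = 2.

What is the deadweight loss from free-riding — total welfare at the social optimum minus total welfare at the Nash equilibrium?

Town i's FOC: ∂u_i/∂x_i = α_i − x_i = 0, so x_i* = α_i.
NE contributions = (2, 2); X = 4.
W^NE = (Σα)·X − ½Σα_i² = 4² − ½·8 = 12.
Planner sets x_i = Σα_j = 4 for every i, so X^SO = 2·4 = 8.
W^SO = (Σα)·X^SO − ½·2·(Σα)² = (2/2)·4² = 16.
Deadweight loss = W^SO − W^NE = 4.

4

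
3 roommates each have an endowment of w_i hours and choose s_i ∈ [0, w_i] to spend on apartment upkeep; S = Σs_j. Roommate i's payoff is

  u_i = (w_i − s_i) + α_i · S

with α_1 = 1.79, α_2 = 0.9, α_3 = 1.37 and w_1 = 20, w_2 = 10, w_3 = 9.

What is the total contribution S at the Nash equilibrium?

∂u_i/∂s_i = α_i − 1, so roommate i contributes w_i if α_i > 1, else 0.
α_i > 1 for i ∈ {1, 3}; NE contributions (20, 0, 9), S = 29.

29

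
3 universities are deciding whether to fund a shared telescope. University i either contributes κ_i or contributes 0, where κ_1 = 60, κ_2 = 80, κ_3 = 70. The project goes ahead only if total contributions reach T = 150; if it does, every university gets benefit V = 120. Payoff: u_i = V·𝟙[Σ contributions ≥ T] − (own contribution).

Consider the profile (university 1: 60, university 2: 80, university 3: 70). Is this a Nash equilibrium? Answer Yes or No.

No

Total = 210 ≥ 150: provided.
University 1 (pledges 60, payoff 60): dropping to 0 → total 150, payoff 120. Profitable deviation.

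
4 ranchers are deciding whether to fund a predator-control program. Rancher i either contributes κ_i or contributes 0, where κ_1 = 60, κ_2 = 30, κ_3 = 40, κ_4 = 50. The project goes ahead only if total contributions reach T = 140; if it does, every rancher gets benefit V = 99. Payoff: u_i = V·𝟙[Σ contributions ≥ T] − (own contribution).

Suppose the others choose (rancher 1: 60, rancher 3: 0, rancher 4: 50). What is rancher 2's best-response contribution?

30

Others' total = 110. Contributing 30 brings total to 140 ≥ 140: gain V − κ_2 = 69.
Best response: 30.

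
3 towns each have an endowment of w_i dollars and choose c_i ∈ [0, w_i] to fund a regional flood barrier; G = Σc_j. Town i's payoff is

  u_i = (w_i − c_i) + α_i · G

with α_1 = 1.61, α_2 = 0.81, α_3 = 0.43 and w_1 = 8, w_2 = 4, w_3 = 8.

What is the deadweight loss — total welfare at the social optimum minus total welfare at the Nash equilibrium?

∂u_i/∂c_i = α_i − 1, so town i contributes w_i if α_i > 1, else 0.
α_i > 1 for i ∈ {1}; NE contributions (8, 0, 0), G = 8.
W^NE = Σw_i − G^NE + (Σα_i)·G^NE = 20 + 1.85·8 = 34.8.
Planner: ∂(Σu_j)/∂c_i = Σα_j − 1 = 1.85 > 0, so everyone contributes w_i; G^SO = 20, W^SO = 20 + 1.85·20 = 57.
Deadweight loss = 22.2.

22.2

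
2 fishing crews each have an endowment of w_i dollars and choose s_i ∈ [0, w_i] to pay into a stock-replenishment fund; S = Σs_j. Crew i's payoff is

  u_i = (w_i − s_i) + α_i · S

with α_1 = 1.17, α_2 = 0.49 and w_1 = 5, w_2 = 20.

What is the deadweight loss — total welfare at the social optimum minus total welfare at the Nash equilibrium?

13.2

∂u_i/∂s_i = α_i − 1, so crew i contributes w_i if α_i > 1, else 0.
α_i > 1 for i ∈ {1}; NE contributions (5, 0), S = 5.
W^NE = Σw_i − S^NE + (Σα_i)·S^NE = 25 + 0.66·5 = 28.3.
Planner: ∂(Σu_j)/∂s_i = Σα_j − 1 = 0.66 > 0, so everyone contributes w_i; S^SO = 25, W^SO = 25 + 0.66·25 = 41.5.
Deadweight loss = 13.2.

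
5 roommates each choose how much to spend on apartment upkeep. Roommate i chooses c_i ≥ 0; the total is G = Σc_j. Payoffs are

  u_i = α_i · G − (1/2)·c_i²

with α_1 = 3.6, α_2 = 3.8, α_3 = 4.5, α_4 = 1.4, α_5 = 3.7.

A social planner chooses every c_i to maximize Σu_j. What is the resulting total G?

Planner FOC: ∂(Σu_j)/∂c_i = (Σα_j) − c_i = 0, so c_i^SO = Σα_j = 17 for every i; G^SO = 85.

85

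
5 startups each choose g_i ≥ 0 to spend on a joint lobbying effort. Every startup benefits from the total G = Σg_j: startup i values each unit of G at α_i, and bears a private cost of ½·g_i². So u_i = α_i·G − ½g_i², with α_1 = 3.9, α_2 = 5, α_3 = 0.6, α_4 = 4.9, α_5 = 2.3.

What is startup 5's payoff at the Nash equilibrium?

35.765

Startup i's FOC: ∂u_i/∂g_i = α_i − g_i = 0, so g_i* = α_i.
NE contributions = (3.9, 5, 0.6, 4.9, 2.3); G = 16.7.
u_5 = α_5·G − ½·(g_5)² = 2.3·16.7 − ½·2.3² = 35.765.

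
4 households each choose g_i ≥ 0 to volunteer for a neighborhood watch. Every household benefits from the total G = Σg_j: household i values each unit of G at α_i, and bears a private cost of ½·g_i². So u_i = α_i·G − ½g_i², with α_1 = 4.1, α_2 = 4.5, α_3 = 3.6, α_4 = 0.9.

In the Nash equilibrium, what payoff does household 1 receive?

45.305

Household i's FOC: ∂u_i/∂g_i = α_i − g_i = 0, so g_i* = α_i.
NE contributions = (4.1, 4.5, 3.6, 0.9); G = 13.1.
u_1 = α_1·G − ½·(g_1)² = 4.1·13.1 − ½·4.1² = 45.305.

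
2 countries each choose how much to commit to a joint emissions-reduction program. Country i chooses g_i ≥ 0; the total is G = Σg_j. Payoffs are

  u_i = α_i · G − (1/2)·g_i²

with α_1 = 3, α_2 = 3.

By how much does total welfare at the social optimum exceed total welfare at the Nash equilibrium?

9

Country i's FOC: ∂u_i/∂g_i = α_i − g_i = 0, so g_i* = α_i.
NE contributions = (3, 3); G = 6.
W^NE = (Σα)·G − ½Σα_i² = 6² − ½·18 = 27.
Planner sets g_i = Σα_j = 6 for every i, so G^SO = 2·6 = 12.
W^SO = (Σα)·G^SO − ½·2·(Σα)² = (2/2)·6² = 36.
Deadweight loss = W^SO − W^NE = 9.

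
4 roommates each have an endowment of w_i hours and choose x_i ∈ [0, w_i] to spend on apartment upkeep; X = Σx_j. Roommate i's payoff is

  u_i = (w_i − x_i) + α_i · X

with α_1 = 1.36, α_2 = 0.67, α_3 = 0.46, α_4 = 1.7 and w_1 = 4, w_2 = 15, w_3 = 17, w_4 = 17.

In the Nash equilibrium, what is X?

21

∂u_i/∂x_i = α_i − 1, so roommate i contributes w_i if α_i > 1, else 0.
α_i > 1 for i ∈ {1, 4}; NE contributions (4, 0, 0, 17), X = 21.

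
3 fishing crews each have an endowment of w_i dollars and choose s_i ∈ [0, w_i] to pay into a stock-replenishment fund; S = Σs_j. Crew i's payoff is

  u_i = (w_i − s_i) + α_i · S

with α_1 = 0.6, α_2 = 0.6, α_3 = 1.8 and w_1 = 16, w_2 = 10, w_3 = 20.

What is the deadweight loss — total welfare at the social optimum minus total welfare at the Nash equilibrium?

52

∂u_i/∂s_i = α_i − 1, so crew i contributes w_i if α_i > 1, else 0.
α_i > 1 for i ∈ {3}; NE contributions (0, 0, 20), S = 20.
W^NE = Σw_i − S^NE + (Σα_i)·S^NE = 46 + 2·20 = 86.
Planner: ∂(Σu_j)/∂s_i = Σα_j − 1 = 2 > 0, so everyone contributes w_i; S^SO = 46, W^SO = 46 + 2·46 = 138.
Deadweight loss = 52.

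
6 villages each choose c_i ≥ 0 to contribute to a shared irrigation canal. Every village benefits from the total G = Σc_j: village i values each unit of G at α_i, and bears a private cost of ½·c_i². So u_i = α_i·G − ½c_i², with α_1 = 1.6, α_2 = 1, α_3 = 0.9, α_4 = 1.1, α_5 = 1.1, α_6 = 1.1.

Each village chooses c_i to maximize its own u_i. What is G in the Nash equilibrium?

6.8

Village i's FOC: ∂u_i/∂c_i = α_i − c_i = 0, so c_i* = α_i.
NE contributions = (1.6, 1, 0.9, 1.1, 1.1, 1.1); G = 6.8.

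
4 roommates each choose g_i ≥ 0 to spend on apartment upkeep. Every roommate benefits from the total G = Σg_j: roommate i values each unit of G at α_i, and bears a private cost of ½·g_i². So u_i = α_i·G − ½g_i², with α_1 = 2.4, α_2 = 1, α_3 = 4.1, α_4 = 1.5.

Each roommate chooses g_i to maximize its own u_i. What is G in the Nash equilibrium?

9

Roommate i's FOC: ∂u_i/∂g_i = α_i − g_i = 0, so g_i* = α_i.
NE contributions = (2.4, 1, 4.1, 1.5); G = 9.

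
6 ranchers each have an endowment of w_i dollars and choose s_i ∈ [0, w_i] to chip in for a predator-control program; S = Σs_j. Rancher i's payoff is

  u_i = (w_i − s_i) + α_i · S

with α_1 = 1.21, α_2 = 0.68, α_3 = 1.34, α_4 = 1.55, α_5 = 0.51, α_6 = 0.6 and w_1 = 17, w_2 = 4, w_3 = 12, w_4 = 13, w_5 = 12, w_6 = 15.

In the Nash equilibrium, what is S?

∂u_i/∂s_i = α_i − 1, so rancher i contributes w_i if α_i > 1, else 0.
α_i > 1 for i ∈ {1, 3, 4}; NE contributions (17, 0, 12, 13, 0, 0), S = 42.

42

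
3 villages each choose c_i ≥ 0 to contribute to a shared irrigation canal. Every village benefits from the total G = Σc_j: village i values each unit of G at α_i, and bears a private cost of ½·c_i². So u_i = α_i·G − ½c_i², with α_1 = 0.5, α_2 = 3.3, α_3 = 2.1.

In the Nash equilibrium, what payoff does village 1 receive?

Village i's FOC: ∂u_i/∂c_i = α_i − c_i = 0, so c_i* = α_i.
NE contributions = (0.5, 3.3, 2.1); G = 5.9.
u_1 = α_1·G − ½·(c_1)² = 0.5·5.9 − ½·0.5² = 2.825.

2.825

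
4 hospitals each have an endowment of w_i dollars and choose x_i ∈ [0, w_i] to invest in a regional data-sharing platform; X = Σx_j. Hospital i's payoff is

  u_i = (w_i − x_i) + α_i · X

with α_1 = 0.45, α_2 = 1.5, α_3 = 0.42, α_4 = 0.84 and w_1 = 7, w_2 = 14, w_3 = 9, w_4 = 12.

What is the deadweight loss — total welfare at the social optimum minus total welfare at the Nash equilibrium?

∂u_i/∂x_i = α_i − 1, so hospital i contributes w_i if α_i > 1, else 0.
α_i > 1 for i ∈ {2}; NE contributions (0, 14, 0, 0), X = 14.
W^NE = Σw_i − X^NE + (Σα_i)·X^NE = 42 + 2.21·14 = 72.94.
Planner: ∂(Σu_j)/∂x_i = Σα_j − 1 = 2.21 > 0, so everyone contributes w_i; X^SO = 42, W^SO = 42 + 2.21·42 = 134.82.
Deadweight loss = 61.88.

61.88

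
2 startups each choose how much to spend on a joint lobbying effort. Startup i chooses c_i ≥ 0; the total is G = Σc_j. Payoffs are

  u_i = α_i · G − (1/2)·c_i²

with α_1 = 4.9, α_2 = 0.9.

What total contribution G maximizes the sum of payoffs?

11.6

Planner FOC: ∂(Σu_j)/∂c_i = (Σα_j) − c_i = 0, so c_i^SO = Σα_j = 5.8 for every i; G^SO = 11.6.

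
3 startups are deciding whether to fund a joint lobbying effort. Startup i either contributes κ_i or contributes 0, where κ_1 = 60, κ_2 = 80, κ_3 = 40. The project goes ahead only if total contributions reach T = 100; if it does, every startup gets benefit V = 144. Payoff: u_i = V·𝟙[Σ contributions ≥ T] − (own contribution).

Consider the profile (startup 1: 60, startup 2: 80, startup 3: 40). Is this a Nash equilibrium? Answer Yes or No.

No

Total = 180 ≥ 100: provided.
Startup 1 (pledges 60, payoff 84): dropping to 0 → total 120, payoff 144. Profitable deviation.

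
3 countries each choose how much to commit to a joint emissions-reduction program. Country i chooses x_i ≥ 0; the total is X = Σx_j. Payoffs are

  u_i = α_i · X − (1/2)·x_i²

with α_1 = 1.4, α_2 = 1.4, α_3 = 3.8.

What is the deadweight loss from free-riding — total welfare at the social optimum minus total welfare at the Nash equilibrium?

30.96

Country i's FOC: ∂u_i/∂x_i = α_i − x_i = 0, so x_i* = α_i.
NE contributions = (1.4, 1.4, 3.8); X = 6.6.
W^NE = (Σα)·X − ½Σα_i² = 6.6² − ½·18.36 = 34.38.
Planner sets x_i = Σα_j = 6.6 for every i, so X^SO = 3·6.6 = 19.8.
W^SO = (Σα)·X^SO − ½·3·(Σα)² = (3/2)·6.6² = 65.34.
Deadweight loss = W^SO − W^NE = 30.96.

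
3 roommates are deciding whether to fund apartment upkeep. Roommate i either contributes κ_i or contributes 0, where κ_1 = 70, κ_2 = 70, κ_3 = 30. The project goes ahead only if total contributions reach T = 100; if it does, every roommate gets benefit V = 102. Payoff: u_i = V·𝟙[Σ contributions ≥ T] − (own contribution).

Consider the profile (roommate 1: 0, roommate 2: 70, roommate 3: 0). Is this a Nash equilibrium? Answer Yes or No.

No

Total = 70 < 100: not provided.
Roommate 1 (pledges 0, payoff 0): pledging 70 → total 140, payoff 32. Profitable deviation.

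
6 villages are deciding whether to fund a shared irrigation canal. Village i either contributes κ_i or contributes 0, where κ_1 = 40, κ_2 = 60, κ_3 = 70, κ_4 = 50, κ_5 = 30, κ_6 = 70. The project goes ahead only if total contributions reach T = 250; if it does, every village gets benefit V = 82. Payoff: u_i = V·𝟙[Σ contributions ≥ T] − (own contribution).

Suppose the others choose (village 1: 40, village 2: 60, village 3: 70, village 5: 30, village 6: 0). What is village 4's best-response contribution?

Others' total = 200. Contributing 50 brings total to 250 ≥ 250: gain V − κ_4 = 32.
Best response: 50.

50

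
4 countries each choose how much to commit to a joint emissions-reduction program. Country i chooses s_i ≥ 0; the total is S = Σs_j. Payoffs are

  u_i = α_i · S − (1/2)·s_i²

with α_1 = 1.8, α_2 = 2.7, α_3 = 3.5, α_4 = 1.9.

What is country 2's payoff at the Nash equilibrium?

23.085

Country i's FOC: ∂u_i/∂s_i = α_i − s_i = 0, so s_i* = α_i.
NE contributions = (1.8, 2.7, 3.5, 1.9); S = 9.9.
u_2 = α_2·S − ½·(s_2)² = 2.7·9.9 − ½·2.7² = 23.085.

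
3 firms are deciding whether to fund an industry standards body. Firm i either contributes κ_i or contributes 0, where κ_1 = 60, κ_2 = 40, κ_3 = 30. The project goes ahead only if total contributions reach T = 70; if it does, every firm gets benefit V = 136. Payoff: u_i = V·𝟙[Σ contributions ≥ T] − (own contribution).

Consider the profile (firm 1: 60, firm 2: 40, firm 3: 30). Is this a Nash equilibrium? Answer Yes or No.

No

Total = 130 ≥ 70: provided.
Firm 1 (pledges 60, payoff 76): dropping to 0 → total 70, payoff 136. Profitable deviation.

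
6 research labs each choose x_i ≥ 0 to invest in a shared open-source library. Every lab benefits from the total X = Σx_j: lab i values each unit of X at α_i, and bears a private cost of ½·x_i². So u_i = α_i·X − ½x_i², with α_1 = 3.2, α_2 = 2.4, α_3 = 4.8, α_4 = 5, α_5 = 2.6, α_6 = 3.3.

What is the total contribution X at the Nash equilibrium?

21.3

Lab i's FOC: ∂u_i/∂x_i = α_i − x_i = 0, so x_i* = α_i.
NE contributions = (3.2, 2.4, 4.8, 5, 2.6, 3.3); X = 21.3.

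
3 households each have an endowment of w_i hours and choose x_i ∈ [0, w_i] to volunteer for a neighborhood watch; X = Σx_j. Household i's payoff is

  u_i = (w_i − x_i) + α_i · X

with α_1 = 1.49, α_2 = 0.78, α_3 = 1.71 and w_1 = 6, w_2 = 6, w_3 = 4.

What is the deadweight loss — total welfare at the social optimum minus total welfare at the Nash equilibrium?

∂u_i/∂x_i = α_i − 1, so household i contributes w_i if α_i > 1, else 0.
α_i > 1 for i ∈ {1, 3}; NE contributions (6, 0, 4), X = 10.
W^NE = Σw_i − X^NE + (Σα_i)·X^NE = 16 + 2.98·10 = 45.8.
Planner: ∂(Σu_j)/∂x_i = Σα_j − 1 = 2.98 > 0, so everyone contributes w_i; X^SO = 16, W^SO = 16 + 2.98·16 = 63.68.
Deadweight loss = 17.88.

17.88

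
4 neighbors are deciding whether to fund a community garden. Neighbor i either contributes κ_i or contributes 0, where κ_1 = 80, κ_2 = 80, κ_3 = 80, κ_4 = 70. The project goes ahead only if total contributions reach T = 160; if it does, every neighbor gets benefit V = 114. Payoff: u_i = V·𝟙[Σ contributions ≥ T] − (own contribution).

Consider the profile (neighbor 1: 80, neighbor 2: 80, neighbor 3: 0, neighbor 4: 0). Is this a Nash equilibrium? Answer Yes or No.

Total = 160 ≥ 160: provided.
Neighbor 1 (pledges 80, payoff 34): dropping to 0 → total 80, payoff 0. No gain.
Neighbor 2 (pledges 80, payoff 34): dropping to 0 → total 80, payoff 0. No gain.
Neighbor 3 (pledges 0, payoff 114): pledging 80 → total 240, payoff 34. No gain.
Neighbor 4 (pledges 0, payoff 114): pledging 70 → total 230, payoff 44. No gain.

Yes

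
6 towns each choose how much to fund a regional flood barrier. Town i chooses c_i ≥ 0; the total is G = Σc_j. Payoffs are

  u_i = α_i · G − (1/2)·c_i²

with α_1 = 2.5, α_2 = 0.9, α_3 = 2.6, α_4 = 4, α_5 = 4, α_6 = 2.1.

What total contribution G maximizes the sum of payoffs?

Planner FOC: ∂(Σu_j)/∂c_i = (Σα_j) − c_i = 0, so c_i^SO = Σα_j = 16.1 for every i; G^SO = 96.6.

96.6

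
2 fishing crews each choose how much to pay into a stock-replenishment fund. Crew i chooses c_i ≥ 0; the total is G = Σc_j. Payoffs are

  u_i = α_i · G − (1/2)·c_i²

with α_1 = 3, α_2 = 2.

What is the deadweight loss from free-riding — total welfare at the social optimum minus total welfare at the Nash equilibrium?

Crew i's FOC: ∂u_i/∂c_i = α_i − c_i = 0, so c_i* = α_i.
NE contributions = (3, 2); G = 5.
W^NE = (Σα)·G − ½Σα_i² = 5² − ½·13 = 18.5.
Planner sets c_i = Σα_j = 5 for every i, so G^SO = 2·5 = 10.
W^SO = (Σα)·G^SO − ½·2·(Σα)² = (2/2)·5² = 25.
Deadweight loss = W^SO − W^NE = 6.5.

6.5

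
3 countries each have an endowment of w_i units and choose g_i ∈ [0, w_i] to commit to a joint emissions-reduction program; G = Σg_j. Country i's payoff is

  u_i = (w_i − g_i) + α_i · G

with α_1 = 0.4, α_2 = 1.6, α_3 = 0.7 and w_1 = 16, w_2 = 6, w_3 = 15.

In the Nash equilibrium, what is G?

∂u_i/∂g_i = α_i − 1, so country i contributes w_i if α_i > 1, else 0.
α_i > 1 for i ∈ {2}; NE contributions (0, 6, 0), G = 6.

6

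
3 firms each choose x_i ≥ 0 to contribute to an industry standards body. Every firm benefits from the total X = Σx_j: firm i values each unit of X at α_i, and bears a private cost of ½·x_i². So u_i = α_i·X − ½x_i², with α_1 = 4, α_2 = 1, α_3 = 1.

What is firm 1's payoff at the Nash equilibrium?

Firm i's FOC: ∂u_i/∂x_i = α_i − x_i = 0, so x_i* = α_i.
NE contributions = (4, 1, 1); X = 6.
u_1 = α_1·X − ½·(x_1)² = 4·6 − ½·4² = 16.

16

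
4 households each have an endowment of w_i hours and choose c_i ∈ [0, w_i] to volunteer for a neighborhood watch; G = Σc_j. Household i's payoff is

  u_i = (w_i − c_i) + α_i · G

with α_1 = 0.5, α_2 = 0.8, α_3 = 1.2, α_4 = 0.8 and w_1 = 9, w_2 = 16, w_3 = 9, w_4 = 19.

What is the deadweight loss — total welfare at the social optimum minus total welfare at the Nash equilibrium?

∂u_i/∂c_i = α_i − 1, so household i contributes w_i if α_i > 1, else 0.
α_i > 1 for i ∈ {3}; NE contributions (0, 0, 9, 0), G = 9.
W^NE = Σw_i − G^NE + (Σα_i)·G^NE = 53 + 2.3·9 = 73.7.
Planner: ∂(Σu_j)/∂c_i = Σα_j − 1 = 2.3 > 0, so everyone contributes w_i; G^SO = 53, W^SO = 53 + 2.3·53 = 174.9.
Deadweight loss = 101.2.

101.2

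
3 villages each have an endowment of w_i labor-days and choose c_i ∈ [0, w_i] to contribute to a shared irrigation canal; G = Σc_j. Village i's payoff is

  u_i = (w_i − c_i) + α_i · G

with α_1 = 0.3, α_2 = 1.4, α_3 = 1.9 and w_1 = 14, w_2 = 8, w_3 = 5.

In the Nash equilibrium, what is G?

∂u_i/∂c_i = α_i − 1, so village i contributes w_i if α_i > 1, else 0.
α_i > 1 for i ∈ {2, 3}; NE contributions (0, 8, 5), G = 13.

13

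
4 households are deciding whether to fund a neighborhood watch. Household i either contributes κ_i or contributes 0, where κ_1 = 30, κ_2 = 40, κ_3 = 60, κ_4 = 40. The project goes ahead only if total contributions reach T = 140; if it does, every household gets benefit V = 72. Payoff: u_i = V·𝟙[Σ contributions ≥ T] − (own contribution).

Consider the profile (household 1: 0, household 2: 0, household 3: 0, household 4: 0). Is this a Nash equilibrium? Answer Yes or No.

Total = 0 < 140: not provided.
Household 1 (pledges 0, payoff 0): pledging 30 → total 30, payoff -30. No gain.
Household 2 (pledges 0, payoff 0): pledging 40 → total 40, payoff -40. No gain.
Household 3 (pledges 0, payoff 0): pledging 60 → total 60, payoff -60. No gain.
Household 4 (pledges 0, payoff 0): pledging 40 → total 40, payoff -40. No gain.

Yes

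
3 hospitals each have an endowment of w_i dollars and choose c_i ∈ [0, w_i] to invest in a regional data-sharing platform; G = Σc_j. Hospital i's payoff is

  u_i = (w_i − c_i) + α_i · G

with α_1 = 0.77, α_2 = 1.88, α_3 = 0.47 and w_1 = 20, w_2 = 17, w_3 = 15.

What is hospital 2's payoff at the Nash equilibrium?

31.96

∂u_i/∂c_i = α_i − 1, so hospital i contributes w_i if α_i > 1, else 0.
α_i > 1 for i ∈ {2}; NE contributions (0, 17, 0), G = 17.
u_2 = (17 − 17) + 1.88·17 = 31.96.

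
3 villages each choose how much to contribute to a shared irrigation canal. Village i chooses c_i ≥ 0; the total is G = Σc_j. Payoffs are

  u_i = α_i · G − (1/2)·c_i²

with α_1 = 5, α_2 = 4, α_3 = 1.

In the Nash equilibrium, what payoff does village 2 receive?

32

Village i's FOC: ∂u_i/∂c_i = α_i − c_i = 0, so c_i* = α_i.
NE contributions = (5, 4, 1); G = 10.
u_2 = α_2·G − ½·(c_2)² = 4·10 − ½·4² = 32.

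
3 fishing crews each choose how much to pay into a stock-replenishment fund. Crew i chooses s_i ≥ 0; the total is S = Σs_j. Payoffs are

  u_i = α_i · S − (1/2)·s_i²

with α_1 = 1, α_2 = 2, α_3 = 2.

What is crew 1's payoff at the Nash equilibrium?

4.5

Crew i's FOC: ∂u_i/∂s_i = α_i − s_i = 0, so s_i* = α_i.
NE contributions = (1, 2, 2); S = 5.
u_1 = α_1·S − ½·(s_1)² = 1·5 − ½·1² = 4.5.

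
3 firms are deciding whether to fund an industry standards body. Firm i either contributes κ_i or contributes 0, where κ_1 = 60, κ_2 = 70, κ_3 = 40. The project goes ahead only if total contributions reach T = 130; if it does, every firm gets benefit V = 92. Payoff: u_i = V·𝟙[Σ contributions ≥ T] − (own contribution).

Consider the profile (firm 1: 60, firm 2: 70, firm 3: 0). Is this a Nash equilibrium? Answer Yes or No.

Total = 130 ≥ 130: provided.
Firm 1 (pledges 60, payoff 32): dropping to 0 → total 70, payoff 0. No gain.
Firm 2 (pledges 70, payoff 22): dropping to 0 → total 60, payoff 0. No gain.
Firm 3 (pledges 0, payoff 92): pledging 40 → total 170, payoff 52. No gain.

Yes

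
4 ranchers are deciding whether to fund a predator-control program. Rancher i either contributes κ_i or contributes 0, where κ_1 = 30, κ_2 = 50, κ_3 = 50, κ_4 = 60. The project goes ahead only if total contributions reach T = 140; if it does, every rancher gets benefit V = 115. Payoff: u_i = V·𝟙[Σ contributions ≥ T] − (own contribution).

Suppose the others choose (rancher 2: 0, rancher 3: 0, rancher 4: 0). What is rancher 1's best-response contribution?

0

Others' total = 0. Even contributing 30 gives 30 < 140: no benefit either way.
Best response: 0.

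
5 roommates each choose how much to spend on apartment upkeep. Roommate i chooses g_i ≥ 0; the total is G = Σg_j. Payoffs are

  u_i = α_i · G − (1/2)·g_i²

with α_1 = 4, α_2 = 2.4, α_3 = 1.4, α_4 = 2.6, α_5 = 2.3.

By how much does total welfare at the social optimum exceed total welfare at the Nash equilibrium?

Roommate i's FOC: ∂u_i/∂g_i = α_i − g_i = 0, so g_i* = α_i.
NE contributions = (4, 2.4, 1.4, 2.6, 2.3); G = 12.7.
W^NE = (Σα)·G − ½Σα_i² = 12.7² − ½·35.77 = 143.405.
Planner sets g_i = Σα_j = 12.7 for every i, so G^SO = 5·12.7 = 63.5.
W^SO = (Σα)·G^SO − ½·5·(Σα)² = (5/2)·12.7² = 403.225.
Deadweight loss = W^SO − W^NE = 259.82.

259.82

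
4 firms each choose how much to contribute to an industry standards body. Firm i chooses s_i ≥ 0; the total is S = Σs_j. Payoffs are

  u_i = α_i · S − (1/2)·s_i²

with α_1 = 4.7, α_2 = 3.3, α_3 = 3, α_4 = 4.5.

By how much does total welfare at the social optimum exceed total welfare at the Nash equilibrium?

271.365

Firm i's FOC: ∂u_i/∂s_i = α_i − s_i = 0, so s_i* = α_i.
NE contributions = (4.7, 3.3, 3, 4.5); S = 15.5.
W^NE = (Σα)·S − ½Σα_i² = 15.5² − ½·62.23 = 209.135.
Planner sets s_i = Σα_j = 15.5 for every i, so S^SO = 4·15.5 = 62.
W^SO = (Σα)·S^SO − ½·4·(Σα)² = (4/2)·15.5² = 480.5.
Deadweight loss = W^SO − W^NE = 271.365.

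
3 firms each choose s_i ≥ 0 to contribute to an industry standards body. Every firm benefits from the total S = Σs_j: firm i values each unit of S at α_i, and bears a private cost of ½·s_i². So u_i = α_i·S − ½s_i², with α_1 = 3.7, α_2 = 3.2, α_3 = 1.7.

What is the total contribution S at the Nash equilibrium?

8.6

Firm i's FOC: ∂u_i/∂s_i = α_i − s_i = 0, so s_i* = α_i.
NE contributions = (3.7, 3.2, 1.7); S = 8.6.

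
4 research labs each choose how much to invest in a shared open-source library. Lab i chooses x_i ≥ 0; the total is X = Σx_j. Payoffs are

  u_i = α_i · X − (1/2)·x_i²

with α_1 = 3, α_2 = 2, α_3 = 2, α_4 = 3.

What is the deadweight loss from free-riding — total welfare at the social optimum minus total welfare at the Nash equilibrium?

Lab i's FOC: ∂u_i/∂x_i = α_i − x_i = 0, so x_i* = α_i.
NE contributions = (3, 2, 2, 3); X = 10.
W^NE = (Σα)·X − ½Σα_i² = 10² − ½·26 = 87.
Planner sets x_i = Σα_j = 10 for every i, so X^SO = 4·10 = 40.
W^SO = (Σα)·X^SO − ½·4·(Σα)² = (4/2)·10² = 200.
Deadweight loss = W^SO − W^NE = 113.

113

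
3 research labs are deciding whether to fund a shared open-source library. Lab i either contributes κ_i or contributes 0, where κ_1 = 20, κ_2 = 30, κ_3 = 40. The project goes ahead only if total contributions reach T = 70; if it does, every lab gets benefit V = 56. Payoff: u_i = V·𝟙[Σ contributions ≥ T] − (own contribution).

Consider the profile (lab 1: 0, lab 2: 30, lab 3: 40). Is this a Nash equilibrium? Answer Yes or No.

Yes

Total = 70 ≥ 70: provided.
Lab 1 (pledges 0, payoff 56): pledging 20 → total 90, payoff 36. No gain.
Lab 2 (pledges 30, payoff 26): dropping to 0 → total 40, payoff 0. No gain.
Lab 3 (pledges 40, payoff 16): dropping to 0 → total 30, payoff 0. No gain.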